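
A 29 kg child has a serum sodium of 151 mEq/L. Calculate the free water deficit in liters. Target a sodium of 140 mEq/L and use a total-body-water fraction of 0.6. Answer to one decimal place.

TBW = 0.6 · 29 = 17.4 L
Free water deficit = TBW · (Na/140 − 1)
= 17.4 · (151/140 − 1)
= 17.4 · 0.0786
= 1.37 L

1.4 L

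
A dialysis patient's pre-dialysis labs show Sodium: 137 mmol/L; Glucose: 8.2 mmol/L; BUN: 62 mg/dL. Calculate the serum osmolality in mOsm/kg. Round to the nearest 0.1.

Calculated osmolality = 2·Na + glucose + BUN/2.8
= 2·137 + 8.2 + 62/2.8
= 274 + 8.20 + 22.14
= 304.34 mOsm/kg

304.3 mOsm/kg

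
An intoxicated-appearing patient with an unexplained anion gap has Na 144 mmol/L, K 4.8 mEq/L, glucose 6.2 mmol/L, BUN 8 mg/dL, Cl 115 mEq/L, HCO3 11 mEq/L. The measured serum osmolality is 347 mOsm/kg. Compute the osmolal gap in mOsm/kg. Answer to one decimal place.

Calculated osmolality = 2·Na + glucose + BUN/2.8
= 2·144 + 6.2 + 8/2.8
= 288 + 6.20 + 2.86
= 297.06 mOsm/kg ≈ 297.1 mOsm/kg
Osmolar gap = measured − calculated = 347 − 297.1 = 49.9 mOsm/kg

49.9 mOsm/kg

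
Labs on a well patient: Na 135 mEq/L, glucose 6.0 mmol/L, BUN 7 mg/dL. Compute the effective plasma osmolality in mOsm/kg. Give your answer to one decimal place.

Effective osmolality excludes urea (freely permeant across cell membranes):
2·Na + glucose
= 2·135 + 6
= 270 + 6
= 276 mOsm/kg

276.0 mOsm/kg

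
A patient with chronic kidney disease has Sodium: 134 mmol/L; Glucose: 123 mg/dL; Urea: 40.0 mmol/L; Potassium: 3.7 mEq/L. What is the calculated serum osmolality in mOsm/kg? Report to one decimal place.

314.8 mOsm/kg

Calculated osmolality = 2·Na + glucose/18 + urea
= 2·134 + 123/18 + 40
= 268 + 6.83 + 40
= 314.83 mOsm/kg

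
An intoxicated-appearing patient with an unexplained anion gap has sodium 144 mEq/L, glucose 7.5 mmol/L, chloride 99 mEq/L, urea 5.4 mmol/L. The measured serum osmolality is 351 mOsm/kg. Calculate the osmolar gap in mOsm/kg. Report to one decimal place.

Calculated osmolality = 2·Na + glucose + urea
= 2·144 + 7.5 + 5.4
= 288 + 7.50 + 5.40
= 300.9 mOsm/kg ≈ 300.9 mOsm/kg
Osmolar gap = measured − calculated = 351 − 300.9 = 50.1 mOsm/kg

50.1 mOsm/kg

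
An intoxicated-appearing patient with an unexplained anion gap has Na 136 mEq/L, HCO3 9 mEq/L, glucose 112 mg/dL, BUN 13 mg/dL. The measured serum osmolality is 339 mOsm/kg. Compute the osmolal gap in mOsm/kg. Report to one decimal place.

56.1 mOsm/kg

Calculated osmolality = 2·Na + glucose/18 + BUN/2.8
= 2·136 + 112/18 + 13/2.8
= 272 + 6.22 + 4.64
= 282.86 mOsm/kg ≈ 282.9 mOsm/kg
Osmolar gap = measured − calculated = 339 − 282.9 = 56.1 mOsm/kg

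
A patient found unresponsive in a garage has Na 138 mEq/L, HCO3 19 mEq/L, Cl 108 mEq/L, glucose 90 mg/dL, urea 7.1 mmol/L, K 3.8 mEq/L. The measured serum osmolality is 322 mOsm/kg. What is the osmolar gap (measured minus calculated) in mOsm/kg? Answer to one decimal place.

33.9 mOsm/kg

Calculated osmolality = 2·Na + glucose/18 + urea
= 2·138 + 90/18 + 7.1
= 276 + 5 + 7.10
= 288.1 mOsm/kg ≈ 288.1 mOsm/kg
Osmolar gap = measured − calculated = 322 − 288.1 = 33.9 mOsm/kg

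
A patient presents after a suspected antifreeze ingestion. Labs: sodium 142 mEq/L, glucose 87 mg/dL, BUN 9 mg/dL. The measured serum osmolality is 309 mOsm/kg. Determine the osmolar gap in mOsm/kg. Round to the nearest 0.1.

17.0 mOsm/kg

Calculated osmolality = 2·Na + glucose/18 + BUN/2.8
= 2·142 + 87/18 + 9/2.8
= 284 + 4.83 + 3.21
= 292.04 mOsm/kg ≈ 292.0 mOsm/kg
Osmolar gap = measured − calculated = 309 − 292.0 = 17.0 mOsm/kg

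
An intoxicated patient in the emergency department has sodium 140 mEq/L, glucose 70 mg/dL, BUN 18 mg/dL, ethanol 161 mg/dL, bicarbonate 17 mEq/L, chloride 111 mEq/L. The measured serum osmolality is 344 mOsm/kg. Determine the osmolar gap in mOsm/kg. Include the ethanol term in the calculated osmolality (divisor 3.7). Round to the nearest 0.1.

Calculated osmolality = 2·Na + glucose/18 + BUN/2.8 + ethanol/3.7
= 2·140 + 70/18 + 18/2.8 + 161/3.7
= 280 + 3.89 + 6.43 + 43.51
= 333.83 mOsm/kg ≈ 333.8 mOsm/kg
Osmolar gap = measured − calculated = 344 − 333.8 = 10.2 mOsm/kg

10.2 mOsm/kg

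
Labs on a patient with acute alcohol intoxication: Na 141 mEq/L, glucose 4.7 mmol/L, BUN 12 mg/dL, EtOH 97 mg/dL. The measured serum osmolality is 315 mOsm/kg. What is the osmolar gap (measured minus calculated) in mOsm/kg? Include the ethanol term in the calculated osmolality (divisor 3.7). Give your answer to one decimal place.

-2.2 mOsm/kg

Calculated osmolality = 2·Na + glucose + BUN/2.8 + ethanol/3.7
= 2·141 + 4.7 + 12/2.8 + 97/3.7
= 282 + 4.70 + 4.29 + 26.22
= 317.21 mOsm/kg ≈ 317.2 mOsm/kg
Osmolar gap = measured − calculated = 315 − 317.2 = -2.2 mOsm/kg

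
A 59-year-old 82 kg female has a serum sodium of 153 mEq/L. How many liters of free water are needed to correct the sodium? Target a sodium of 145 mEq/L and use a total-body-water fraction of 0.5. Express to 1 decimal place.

2.3 L

TBW = 0.5 · 82 = 41 L
Free water deficit = TBW · (Na/145 − 1)
= 41 · (153/145 − 1)
= 41 · 0.0552
= 2.26 L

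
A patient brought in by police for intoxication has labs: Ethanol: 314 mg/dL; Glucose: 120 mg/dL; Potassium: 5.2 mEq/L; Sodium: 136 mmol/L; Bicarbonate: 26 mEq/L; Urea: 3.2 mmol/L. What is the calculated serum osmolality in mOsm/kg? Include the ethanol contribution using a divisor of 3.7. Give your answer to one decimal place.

366.7 mOsm/kg

Calculated osmolality = 2·Na + glucose/18 + urea + ethanol/3.7
= 2·136 + 120/18 + 3.2 + 314/3.7
= 272 + 6.67 + 3.20 + 84.86
= 366.73 mOsm/kg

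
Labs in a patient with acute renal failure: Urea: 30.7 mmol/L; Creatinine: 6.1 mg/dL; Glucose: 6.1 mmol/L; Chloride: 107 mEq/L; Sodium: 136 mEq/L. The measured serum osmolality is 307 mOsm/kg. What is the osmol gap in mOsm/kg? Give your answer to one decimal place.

Calculated osmolality = 2·Na + glucose + urea
= 2·136 + 6.1 + 30.7
= 272 + 6.10 + 30.70
= 308.8 mOsm/kg ≈ 308.8 mOsm/kg
Osmolar gap = measured − calculated = 307 − 308.8 = -1.8 mOsm/kg

-1.8 mOsm/kg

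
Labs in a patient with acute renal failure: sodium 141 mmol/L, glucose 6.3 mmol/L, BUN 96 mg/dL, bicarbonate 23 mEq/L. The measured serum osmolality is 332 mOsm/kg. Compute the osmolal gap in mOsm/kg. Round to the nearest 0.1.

9.4 mOsm/kg

Calculated osmolality = 2·Na + glucose + BUN/2.8
= 2·141 + 6.3 + 96/2.8
= 282 + 6.30 + 34.29
= 322.59 mOsm/kg ≈ 322.6 mOsm/kg
Osmolar gap = measured − calculated = 332 − 322.6 = 9.4 mOsm/kg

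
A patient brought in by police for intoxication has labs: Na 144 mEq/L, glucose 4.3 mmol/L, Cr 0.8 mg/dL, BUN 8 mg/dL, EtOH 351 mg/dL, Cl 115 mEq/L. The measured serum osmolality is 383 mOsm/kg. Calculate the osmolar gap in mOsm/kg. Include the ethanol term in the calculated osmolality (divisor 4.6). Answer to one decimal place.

11.5 mOsm/kg

Calculated osmolality = 2·Na + glucose + BUN/2.8 + ethanol/4.6
= 2·144 + 4.3 + 8/2.8 + 351/4.6
= 288 + 4.30 + 2.86 + 76.30
= 371.46 mOsm/kg ≈ 371.5 mOsm/kg
Osmolar gap = measured − calculated = 383 − 371.5 = 11.5 mOsm/kg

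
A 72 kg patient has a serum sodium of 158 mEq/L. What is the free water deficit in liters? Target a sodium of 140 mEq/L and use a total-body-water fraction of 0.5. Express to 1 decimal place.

TBW = 0.5 · 72 = 36 L
Free water deficit = TBW · (Na/140 − 1)
= 36 · (158/140 − 1)
= 36 · 0.1286
= 4.63 L

4.6 L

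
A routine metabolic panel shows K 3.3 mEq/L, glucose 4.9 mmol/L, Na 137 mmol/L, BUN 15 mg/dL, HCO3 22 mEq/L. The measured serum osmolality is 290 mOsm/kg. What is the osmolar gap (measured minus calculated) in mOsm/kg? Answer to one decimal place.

Calculated osmolality = 2·Na + glucose + BUN/2.8
= 2·137 + 4.9 + 15/2.8
= 274 + 4.90 + 5.36
= 284.26 mOsm/kg ≈ 284.3 mOsm/kg
Osmolar gap = measured − calculated = 290 − 284.3 = 5.7 mOsm/kg

5.7 mOsm/kg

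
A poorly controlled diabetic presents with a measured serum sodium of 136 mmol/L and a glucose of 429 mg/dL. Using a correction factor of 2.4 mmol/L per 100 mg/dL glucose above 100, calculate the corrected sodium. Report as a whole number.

144 mmol/L

Corrected Na = measured Na + 2.4 · (glucose − 100)/100
= 136 + 2.4 · (429 − 100)/100
= 136 + 7.9
= 143.9 mmol/L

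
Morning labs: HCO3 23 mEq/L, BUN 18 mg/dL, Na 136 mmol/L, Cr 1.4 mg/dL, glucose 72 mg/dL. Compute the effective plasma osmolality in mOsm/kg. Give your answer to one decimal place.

276.0 mOsm/kg

Effective osmolality excludes urea (freely permeant across cell membranes):
2·Na + glucose/18
= 2·136 + 72/18
= 272 + 4
= 276 mOsm/kg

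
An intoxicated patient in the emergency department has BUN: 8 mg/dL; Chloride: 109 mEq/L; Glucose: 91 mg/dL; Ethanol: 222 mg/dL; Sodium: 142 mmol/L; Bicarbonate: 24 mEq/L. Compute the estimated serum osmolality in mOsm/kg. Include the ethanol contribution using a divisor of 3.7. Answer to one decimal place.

351.9 mOsm/kg

Calculated osmolality = 2·Na + glucose/18 + BUN/2.8 + ethanol/3.7
= 2·142 + 91/18 + 8/2.8 + 222/3.7
= 284 + 5.06 + 2.86 + 60
= 351.92 mOsm/kg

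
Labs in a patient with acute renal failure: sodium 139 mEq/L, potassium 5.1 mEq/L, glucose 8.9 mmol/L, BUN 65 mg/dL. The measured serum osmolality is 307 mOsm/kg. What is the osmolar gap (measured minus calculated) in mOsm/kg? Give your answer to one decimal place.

-3.1 mOsm/kg

Calculated osmolality = 2·Na + glucose + BUN/2.8
= 2·139 + 8.9 + 65/2.8
= 278 + 8.90 + 23.21
= 310.11 mOsm/kg ≈ 310.1 mOsm/kg
Osmolar gap = measured − calculated = 307 − 310.1 = -3.1 mOsm/kg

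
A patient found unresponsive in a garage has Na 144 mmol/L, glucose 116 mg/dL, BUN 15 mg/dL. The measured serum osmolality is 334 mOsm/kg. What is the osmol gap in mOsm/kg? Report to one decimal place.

34.2 mOsm/kg

Calculated osmolality = 2·Na + glucose/18 + BUN/2.8
= 2·144 + 116/18 + 15/2.8
= 288 + 6.44 + 5.36
= 299.8 mOsm/kg ≈ 299.8 mOsm/kg
Osmolar gap = measured − calculated = 334 − 299.8 = 34.2 mOsm/kg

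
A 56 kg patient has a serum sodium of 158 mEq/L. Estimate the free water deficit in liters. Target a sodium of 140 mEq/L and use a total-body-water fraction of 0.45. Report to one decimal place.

TBW = 0.45 · 56 = 25.2 L
Free water deficit = TBW · (Na/140 − 1)
= 25.2 · (158/140 − 1)
= 25.2 · 0.1286
= 3.24 L

3.2 L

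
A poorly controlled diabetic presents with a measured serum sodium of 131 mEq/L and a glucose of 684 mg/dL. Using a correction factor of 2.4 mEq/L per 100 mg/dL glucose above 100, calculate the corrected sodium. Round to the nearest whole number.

Corrected Na = measured Na + 2.4 · (glucose − 100)/100
= 131 + 2.4 · (684 − 100)/100
= 131 + 14
= 145 mEq/L

145 mEq/L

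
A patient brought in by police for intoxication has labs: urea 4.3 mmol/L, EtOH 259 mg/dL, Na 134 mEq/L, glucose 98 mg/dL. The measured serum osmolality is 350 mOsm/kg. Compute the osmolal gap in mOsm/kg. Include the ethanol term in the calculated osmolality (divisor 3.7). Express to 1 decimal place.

2.3 mOsm/kg

Calculated osmolality = 2·Na + glucose/18 + urea + ethanol/3.7
= 2·134 + 98/18 + 4.3 + 259/3.7
= 268 + 5.44 + 4.30 + 70
= 347.74 mOsm/kg ≈ 347.7 mOsm/kg
Osmolar gap = measured − calculated = 350 − 347.7 = 2.3 mOsm/kg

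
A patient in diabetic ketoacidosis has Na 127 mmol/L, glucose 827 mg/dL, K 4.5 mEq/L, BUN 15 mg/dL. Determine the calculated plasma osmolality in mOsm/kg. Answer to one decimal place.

305.3 mOsm/kg

Calculated osmolality = 2·Na + glucose/18 + BUN/2.8
= 2·127 + 827/18 + 15/2.8
= 254 + 45.94 + 5.36
= 305.3 mOsm/kg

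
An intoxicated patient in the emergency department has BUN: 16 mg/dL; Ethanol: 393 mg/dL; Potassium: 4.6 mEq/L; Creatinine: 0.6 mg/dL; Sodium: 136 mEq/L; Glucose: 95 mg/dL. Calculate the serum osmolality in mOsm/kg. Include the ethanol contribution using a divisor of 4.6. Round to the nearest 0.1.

Calculated osmolality = 2·Na + glucose/18 + BUN/2.8 + ethanol/4.6
= 2·136 + 95/18 + 16/2.8 + 393/4.6
= 272 + 5.28 + 5.71 + 85.43
= 368.42 mOsm/kg

368.4 mOsm/kg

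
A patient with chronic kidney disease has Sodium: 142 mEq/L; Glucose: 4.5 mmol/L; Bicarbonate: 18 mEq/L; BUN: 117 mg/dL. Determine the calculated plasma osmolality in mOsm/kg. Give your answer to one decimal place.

Calculated osmolality = 2·Na + glucose + BUN/2.8
= 2·142 + 4.5 + 117/2.8
= 284 + 4.50 + 41.79
= 330.29 mOsm/kg

330.3 mOsm/kg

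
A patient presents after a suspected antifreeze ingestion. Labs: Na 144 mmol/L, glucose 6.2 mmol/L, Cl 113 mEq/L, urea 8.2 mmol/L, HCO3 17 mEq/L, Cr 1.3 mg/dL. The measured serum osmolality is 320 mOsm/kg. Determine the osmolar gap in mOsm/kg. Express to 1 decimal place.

17.6 mOsm/kg

Calculated osmolality = 2·Na + glucose + urea
= 2·144 + 6.2 + 8.2
= 288 + 6.20 + 8.20
= 302.4 mOsm/kg ≈ 302.4 mOsm/kg
Osmolar gap = measured − calculated = 320 − 302.4 = 17.6 mOsm/kg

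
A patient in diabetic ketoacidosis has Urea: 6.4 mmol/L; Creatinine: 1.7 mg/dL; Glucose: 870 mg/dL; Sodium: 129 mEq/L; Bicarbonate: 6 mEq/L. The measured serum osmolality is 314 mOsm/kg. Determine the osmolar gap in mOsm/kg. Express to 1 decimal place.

Calculated osmolality = 2·Na + glucose/18 + urea
= 2·129 + 870/18 + 6.4
= 258 + 48.33 + 6.40
= 312.73 mOsm/kg ≈ 312.7 mOsm/kg
Osmolar gap = measured − calculated = 314 − 312.7 = 1.3 mOsm/kg

1.3 mOsm/kg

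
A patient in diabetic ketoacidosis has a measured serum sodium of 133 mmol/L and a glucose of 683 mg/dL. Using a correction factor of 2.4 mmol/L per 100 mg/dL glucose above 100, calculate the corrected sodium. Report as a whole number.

147 mmol/L

Corrected Na = measured Na + 2.4 · (glucose − 100)/100
= 133 + 2.4 · (683 − 100)/100
= 133 + 14
= 147 mmol/L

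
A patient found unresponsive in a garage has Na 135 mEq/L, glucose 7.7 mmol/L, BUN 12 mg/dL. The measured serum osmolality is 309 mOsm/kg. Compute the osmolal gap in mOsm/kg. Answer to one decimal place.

Calculated osmolality = 2·Na + glucose + BUN/2.8
= 2·135 + 7.7 + 12/2.8
= 270 + 7.70 + 4.29
= 281.99 mOsm/kg ≈ 282.0 mOsm/kg
Osmolar gap = measured − calculated = 309 − 282.0 = 27.0 mOsm/kg

27.0 mOsm/kg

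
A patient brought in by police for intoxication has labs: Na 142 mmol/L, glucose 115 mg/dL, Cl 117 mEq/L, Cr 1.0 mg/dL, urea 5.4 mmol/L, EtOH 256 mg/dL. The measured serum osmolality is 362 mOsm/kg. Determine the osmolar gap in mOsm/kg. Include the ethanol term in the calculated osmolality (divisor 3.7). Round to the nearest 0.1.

Calculated osmolality = 2·Na + glucose/18 + urea + ethanol/3.7
= 2·142 + 115/18 + 5.4 + 256/3.7
= 284 + 6.39 + 5.40 + 69.19
= 364.98 mOsm/kg ≈ 365.0 mOsm/kg
Osmolar gap = measured − calculated = 362 − 365.0 = -3.0 mOsm/kg

-3.0 mOsm/kg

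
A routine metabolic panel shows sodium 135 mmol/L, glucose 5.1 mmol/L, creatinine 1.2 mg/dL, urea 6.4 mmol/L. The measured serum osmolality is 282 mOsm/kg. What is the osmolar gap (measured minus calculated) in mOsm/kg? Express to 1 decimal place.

Calculated osmolality = 2·Na + glucose + urea
= 2·135 + 5.1 + 6.4
= 270 + 5.10 + 6.40
= 281.5 mOsm/kg ≈ 281.5 mOsm/kg
Osmolar gap = measured − calculated = 282 − 281.5 = 0.5 mOsm/kg

0.5 mOsm/kg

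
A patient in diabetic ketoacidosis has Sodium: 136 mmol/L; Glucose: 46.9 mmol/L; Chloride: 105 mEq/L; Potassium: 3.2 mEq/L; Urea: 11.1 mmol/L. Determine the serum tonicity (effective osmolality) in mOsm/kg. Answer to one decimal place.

Effective osmolality excludes urea (freely permeant across cell membranes):
2·Na + glucose
= 2·136 + 46.9
= 272 + 46.9
= 318.9 mOsm/kg

318.9 mOsm/kg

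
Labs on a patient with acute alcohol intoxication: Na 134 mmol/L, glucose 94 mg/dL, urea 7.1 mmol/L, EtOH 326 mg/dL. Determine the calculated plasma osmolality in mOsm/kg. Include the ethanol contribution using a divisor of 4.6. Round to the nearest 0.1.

351.2 mOsm/kg

Calculated osmolality = 2·Na + glucose/18 + urea + ethanol/4.6
= 2·134 + 94/18 + 7.1 + 326/4.6
= 268 + 5.22 + 7.10 + 70.87
= 351.19 mOsm/kg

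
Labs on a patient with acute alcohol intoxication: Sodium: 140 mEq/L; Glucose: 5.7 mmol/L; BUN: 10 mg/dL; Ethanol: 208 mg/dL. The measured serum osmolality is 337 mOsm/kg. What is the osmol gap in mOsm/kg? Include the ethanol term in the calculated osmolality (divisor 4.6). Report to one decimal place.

Calculated osmolality = 2·Na + glucose + BUN/2.8 + ethanol/4.6
= 2·140 + 5.7 + 10/2.8 + 208/4.6
= 280 + 5.70 + 3.57 + 45.22
= 334.49 mOsm/kg ≈ 334.5 mOsm/kg
Osmolar gap = measured − calculated = 337 − 334.5 = 2.5 mOsm/kg

2.5 mOsm/kg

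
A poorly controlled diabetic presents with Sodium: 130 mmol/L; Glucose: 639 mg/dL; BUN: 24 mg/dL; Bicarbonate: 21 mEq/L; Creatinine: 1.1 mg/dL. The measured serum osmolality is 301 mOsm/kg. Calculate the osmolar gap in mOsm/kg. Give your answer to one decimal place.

Calculated osmolality = 2·Na + glucose/18 + BUN/2.8
= 2·130 + 639/18 + 24/2.8
= 260 + 35.50 + 8.57
= 304.07 mOsm/kg ≈ 304.1 mOsm/kg
Osmolar gap = measured − calculated = 301 − 304.1 = -3.1 mOsm/kg

-3.1 mOsm/kg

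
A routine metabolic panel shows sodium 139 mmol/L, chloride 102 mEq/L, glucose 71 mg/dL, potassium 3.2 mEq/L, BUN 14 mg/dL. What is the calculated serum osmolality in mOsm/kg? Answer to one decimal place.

286.9 mOsm/kg

Calculated osmolality = 2·Na + glucose/18 + BUN/2.8
= 2·139 + 71/18 + 14/2.8
= 278 + 3.94 + 5
= 286.94 mOsm/kg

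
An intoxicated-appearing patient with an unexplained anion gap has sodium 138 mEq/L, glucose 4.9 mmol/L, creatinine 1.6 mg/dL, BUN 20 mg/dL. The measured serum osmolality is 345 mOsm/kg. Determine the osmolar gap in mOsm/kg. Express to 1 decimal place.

Calculated osmolality = 2·Na + glucose + BUN/2.8
= 2·138 + 4.9 + 20/2.8
= 276 + 4.90 + 7.14
= 288.04 mOsm/kg ≈ 288.0 mOsm/kg
Osmolar gap = measured − calculated = 345 − 288.0 = 57.0 mOsm/kg

57.0 mOsm/kg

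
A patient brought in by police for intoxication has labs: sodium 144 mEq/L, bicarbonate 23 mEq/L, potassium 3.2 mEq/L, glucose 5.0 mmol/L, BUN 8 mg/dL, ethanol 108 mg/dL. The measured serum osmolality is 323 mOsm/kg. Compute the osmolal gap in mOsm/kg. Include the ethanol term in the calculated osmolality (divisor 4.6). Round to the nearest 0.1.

3.7 mOsm/kg

Calculated osmolality = 2·Na + glucose + BUN/2.8 + ethanol/4.6
= 2·144 + 5 + 8/2.8 + 108/4.6
= 288 + 5 + 2.86 + 23.48
= 319.34 mOsm/kg ≈ 319.3 mOsm/kg
Osmolar gap = measured − calculated = 323 − 319.3 = 3.7 mOsm/kg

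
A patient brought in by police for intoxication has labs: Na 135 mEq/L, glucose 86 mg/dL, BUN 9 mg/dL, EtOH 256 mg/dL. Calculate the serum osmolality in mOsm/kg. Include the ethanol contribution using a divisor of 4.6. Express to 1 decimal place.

Calculated osmolality = 2·Na + glucose/18 + BUN/2.8 + ethanol/4.6
= 2·135 + 86/18 + 9/2.8 + 256/4.6
= 270 + 4.78 + 3.21 + 55.65
= 333.64 mOsm/kg

333.6 mOsm/kg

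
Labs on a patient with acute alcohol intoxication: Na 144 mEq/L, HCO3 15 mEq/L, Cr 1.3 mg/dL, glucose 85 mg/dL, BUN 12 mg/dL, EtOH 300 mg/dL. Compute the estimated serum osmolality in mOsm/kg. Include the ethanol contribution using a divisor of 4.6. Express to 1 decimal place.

362.2 mOsm/kg

Calculated osmolality = 2·Na + glucose/18 + BUN/2.8 + ethanol/4.6
= 2·144 + 85/18 + 12/2.8 + 300/4.6
= 288 + 4.72 + 4.29 + 65.22
= 362.23 mOsm/kg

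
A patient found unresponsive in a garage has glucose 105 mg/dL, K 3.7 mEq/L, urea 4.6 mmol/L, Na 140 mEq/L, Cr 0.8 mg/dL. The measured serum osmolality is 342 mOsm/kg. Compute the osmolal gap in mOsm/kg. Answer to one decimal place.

Calculated osmolality = 2·Na + glucose/18 + urea
= 2·140 + 105/18 + 4.6
= 280 + 5.83 + 4.60
= 290.43 mOsm/kg ≈ 290.4 mOsm/kg
Osmolar gap = measured − calculated = 342 − 290.4 = 51.6 mOsm/kg

51.6 mOsm/kg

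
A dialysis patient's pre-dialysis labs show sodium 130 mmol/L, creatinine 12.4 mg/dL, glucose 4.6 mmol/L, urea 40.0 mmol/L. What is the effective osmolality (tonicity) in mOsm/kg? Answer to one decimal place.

264.6 mOsm/kg

Effective osmolality excludes urea (freely permeant across cell membranes):
2·Na + glucose
= 2·130 + 4.6
= 260 + 4.6
= 264.6 mOsm/kg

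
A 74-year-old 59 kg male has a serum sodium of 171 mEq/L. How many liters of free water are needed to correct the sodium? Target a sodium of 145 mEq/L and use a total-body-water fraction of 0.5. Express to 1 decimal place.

TBW = 0.5 · 59 = 29.5 L
Free water deficit = TBW · (Na/145 − 1)
= 29.5 · (171/145 − 1)
= 29.5 · 0.1793
= 5.29 L

5.3 L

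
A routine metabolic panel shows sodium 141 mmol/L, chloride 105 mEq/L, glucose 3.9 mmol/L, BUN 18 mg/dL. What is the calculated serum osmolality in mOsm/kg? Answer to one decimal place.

292.3 mOsm/kg

Calculated osmolality = 2·Na + glucose + BUN/2.8
= 2·141 + 3.9 + 18/2.8
= 282 + 3.90 + 6.43
= 292.33 mOsm/kg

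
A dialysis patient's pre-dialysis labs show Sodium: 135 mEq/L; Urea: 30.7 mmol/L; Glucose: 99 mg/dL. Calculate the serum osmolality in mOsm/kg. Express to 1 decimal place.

306.2 mOsm/kg

Calculated osmolality = 2·Na + glucose/18 + urea
= 2·135 + 99/18 + 30.7
= 270 + 5.50 + 30.70
= 306.2 mOsm/kg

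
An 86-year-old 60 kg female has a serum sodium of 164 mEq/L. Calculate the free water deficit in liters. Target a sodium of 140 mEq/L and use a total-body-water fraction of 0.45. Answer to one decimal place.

4.6 L

TBW = 0.45 · 60 = 27 L
Free water deficit = TBW · (Na/140 − 1)
= 27 · (164/140 − 1)
= 27 · 0.1714
= 4.63 L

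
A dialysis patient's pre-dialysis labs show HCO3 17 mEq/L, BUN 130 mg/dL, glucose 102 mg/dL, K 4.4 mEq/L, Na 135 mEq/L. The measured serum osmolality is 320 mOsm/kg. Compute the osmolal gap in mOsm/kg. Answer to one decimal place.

-2.1 mOsm/kg

Calculated osmolality = 2·Na + glucose/18 + BUN/2.8
= 2·135 + 102/18 + 130/2.8
= 270 + 5.67 + 46.43
= 322.1 mOsm/kg ≈ 322.1 mOsm/kg
Osmolar gap = measured − calculated = 320 − 322.1 = -2.1 mOsm/kg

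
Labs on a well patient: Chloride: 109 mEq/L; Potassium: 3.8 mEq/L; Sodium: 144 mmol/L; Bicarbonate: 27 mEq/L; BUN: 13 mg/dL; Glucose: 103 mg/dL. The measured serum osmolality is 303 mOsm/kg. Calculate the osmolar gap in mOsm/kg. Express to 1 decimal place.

4.6 mOsm/kg

Calculated osmolality = 2·Na + glucose/18 + BUN/2.8
= 2·144 + 103/18 + 13/2.8
= 288 + 5.72 + 4.64
= 298.36 mOsm/kg ≈ 298.4 mOsm/kg
Osmolar gap = measured − calculated = 303 − 298.4 = 4.6 mOsm/kg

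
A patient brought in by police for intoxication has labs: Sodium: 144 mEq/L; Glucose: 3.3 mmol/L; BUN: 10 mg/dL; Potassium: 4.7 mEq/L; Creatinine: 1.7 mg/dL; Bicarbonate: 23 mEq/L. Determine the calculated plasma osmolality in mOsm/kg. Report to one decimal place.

Calculated osmolality = 2·Na + glucose + BUN/2.8
= 2·144 + 3.3 + 10/2.8
= 288 + 3.30 + 3.57
= 294.87 mOsm/kg

294.9 mOsm/kg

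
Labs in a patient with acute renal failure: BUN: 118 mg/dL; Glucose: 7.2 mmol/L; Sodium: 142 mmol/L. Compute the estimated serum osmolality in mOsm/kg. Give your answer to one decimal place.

Calculated osmolality = 2·Na + glucose + BUN/2.8
= 2·142 + 7.2 + 118/2.8
= 284 + 7.20 + 42.14
= 333.34 mOsm/kg

333.3 mOsm/kg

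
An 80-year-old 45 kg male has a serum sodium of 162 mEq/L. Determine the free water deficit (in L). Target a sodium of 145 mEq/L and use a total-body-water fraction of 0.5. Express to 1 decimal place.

2.6 L

TBW = 0.5 · 45 = 22.5 L
Free water deficit = TBW · (Na/145 − 1)
= 22.5 · (162/145 − 1)
= 22.5 · 0.1172
= 2.64 L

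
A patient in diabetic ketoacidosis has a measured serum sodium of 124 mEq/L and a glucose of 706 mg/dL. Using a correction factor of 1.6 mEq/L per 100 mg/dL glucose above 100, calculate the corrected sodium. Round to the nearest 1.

Corrected Na = measured Na + 1.6 · (glucose − 100)/100
= 124 + 1.6 · (706 − 100)/100
= 124 + 9.7
= 133.7 mEq/L

134 mEq/L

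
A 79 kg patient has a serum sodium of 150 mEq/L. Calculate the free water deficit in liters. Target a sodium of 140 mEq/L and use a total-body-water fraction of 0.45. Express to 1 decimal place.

TBW = 0.45 · 79 = 35.55 L
Free water deficit = TBW · (Na/140 − 1)
= 35.55 · (150/140 − 1)
= 35.55 · 0.0714
= 2.54 L

2.5 L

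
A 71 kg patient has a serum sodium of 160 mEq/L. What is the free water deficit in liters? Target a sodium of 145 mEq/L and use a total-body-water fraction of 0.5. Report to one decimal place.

TBW = 0.5 · 71 = 35.5 L
Free water deficit = TBW · (Na/145 − 1)
= 35.5 · (160/145 − 1)
= 35.5 · 0.1034
= 3.67 L

3.7 L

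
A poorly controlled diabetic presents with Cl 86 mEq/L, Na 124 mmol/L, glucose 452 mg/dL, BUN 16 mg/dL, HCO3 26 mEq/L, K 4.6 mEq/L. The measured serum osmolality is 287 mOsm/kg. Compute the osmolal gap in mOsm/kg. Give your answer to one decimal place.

Calculated osmolality = 2·Na + glucose/18 + BUN/2.8
= 2·124 + 452/18 + 16/2.8
= 248 + 25.11 + 5.71
= 278.82 mOsm/kg ≈ 278.8 mOsm/kg
Osmolar gap = measured − calculated = 287 − 278.8 = 8.2 mOsm/kg

8.2 mOsm/kg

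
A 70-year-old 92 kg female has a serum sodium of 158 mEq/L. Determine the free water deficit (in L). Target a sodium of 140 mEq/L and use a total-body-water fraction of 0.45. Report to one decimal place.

TBW = 0.45 · 92 = 41.4 L
Free water deficit = TBW · (Na/140 − 1)
= 41.4 · (158/140 − 1)
= 41.4 · 0.1286
= 5.32 L

5.3 L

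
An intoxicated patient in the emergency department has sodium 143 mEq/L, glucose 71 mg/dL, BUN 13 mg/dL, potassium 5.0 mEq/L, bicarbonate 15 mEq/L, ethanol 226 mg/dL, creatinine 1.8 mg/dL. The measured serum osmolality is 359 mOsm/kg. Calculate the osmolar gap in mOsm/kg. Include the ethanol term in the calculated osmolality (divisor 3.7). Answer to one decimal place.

3.3 mOsm/kg

Calculated osmolality = 2·Na + glucose/18 + BUN/2.8 + ethanol/3.7
= 2·143 + 71/18 + 13/2.8 + 226/3.7
= 286 + 3.94 + 4.64 + 61.08
= 355.66 mOsm/kg ≈ 355.7 mOsm/kg
Osmolar gap = measured − calculated = 359 − 355.7 = 3.3 mOsm/kg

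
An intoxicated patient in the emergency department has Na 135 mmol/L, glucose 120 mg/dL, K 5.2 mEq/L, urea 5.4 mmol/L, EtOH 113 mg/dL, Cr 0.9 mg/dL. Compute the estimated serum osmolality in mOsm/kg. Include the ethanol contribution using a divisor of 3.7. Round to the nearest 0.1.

Calculated osmolality = 2·Na + glucose/18 + urea + ethanol/3.7
= 2·135 + 120/18 + 5.4 + 113/3.7
= 270 + 6.67 + 5.40 + 30.54
= 312.61 mOsm/kg

312.6 mOsm/kg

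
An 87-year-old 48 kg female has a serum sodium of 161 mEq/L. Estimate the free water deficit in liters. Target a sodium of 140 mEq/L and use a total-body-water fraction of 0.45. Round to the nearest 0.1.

TBW = 0.45 · 48 = 21.6 L
Free water deficit = TBW · (Na/140 − 1)
= 21.6 · (161/140 − 1)
= 21.6 · 0.15
= 3.24 L

3.2 L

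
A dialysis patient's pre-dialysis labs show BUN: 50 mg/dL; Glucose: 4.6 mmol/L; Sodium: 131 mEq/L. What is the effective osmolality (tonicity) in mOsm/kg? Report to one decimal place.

266.6 mOsm/kg

Effective osmolality excludes urea (freely permeant across cell membranes):
2·Na + glucose
= 2·131 + 4.6
= 262 + 4.6
= 266.6 mOsm/kg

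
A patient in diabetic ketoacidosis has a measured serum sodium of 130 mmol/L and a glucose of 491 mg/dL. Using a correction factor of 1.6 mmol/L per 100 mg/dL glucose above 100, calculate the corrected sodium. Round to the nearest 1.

Corrected Na = measured Na + 1.6 · (glucose − 100)/100
= 130 + 1.6 · (491 − 100)/100
= 130 + 6.3
= 136.3 mmol/L

136 mmol/L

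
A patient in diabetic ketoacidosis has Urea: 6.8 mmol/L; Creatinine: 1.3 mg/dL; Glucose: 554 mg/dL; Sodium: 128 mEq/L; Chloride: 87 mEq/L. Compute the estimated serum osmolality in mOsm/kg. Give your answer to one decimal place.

Calculated osmolality = 2·Na + glucose/18 + urea
= 2·128 + 554/18 + 6.8
= 256 + 30.78 + 6.80
= 293.58 mOsm/kg

293.6 mOsm/kg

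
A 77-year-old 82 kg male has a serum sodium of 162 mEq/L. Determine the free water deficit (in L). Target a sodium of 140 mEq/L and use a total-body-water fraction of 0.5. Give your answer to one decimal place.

6.4 L

TBW = 0.5 · 82 = 41 L
Free water deficit = TBW · (Na/140 − 1)
= 41 · (162/140 − 1)
= 41 · 0.1571
= 6.44 L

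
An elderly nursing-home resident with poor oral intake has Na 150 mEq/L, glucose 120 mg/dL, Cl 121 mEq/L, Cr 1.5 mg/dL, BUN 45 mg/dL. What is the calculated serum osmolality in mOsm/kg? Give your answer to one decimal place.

322.7 mOsm/kg

Calculated osmolality = 2·Na + glucose/18 + BUN/2.8
= 2·150 + 120/18 + 45/2.8
= 300 + 6.67 + 16.07
= 322.74 mOsm/kg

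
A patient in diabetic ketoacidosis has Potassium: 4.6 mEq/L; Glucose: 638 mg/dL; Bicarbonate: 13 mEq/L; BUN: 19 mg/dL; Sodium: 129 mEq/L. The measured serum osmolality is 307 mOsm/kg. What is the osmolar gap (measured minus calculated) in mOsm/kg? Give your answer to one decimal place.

Calculated osmolality = 2·Na + glucose/18 + BUN/2.8
= 2·129 + 638/18 + 19/2.8
= 258 + 35.44 + 6.79
= 300.23 mOsm/kg ≈ 300.2 mOsm/kg
Osmolar gap = measured − calculated = 307 − 300.2 = 6.8 mOsm/kg

6.8 mOsm/kg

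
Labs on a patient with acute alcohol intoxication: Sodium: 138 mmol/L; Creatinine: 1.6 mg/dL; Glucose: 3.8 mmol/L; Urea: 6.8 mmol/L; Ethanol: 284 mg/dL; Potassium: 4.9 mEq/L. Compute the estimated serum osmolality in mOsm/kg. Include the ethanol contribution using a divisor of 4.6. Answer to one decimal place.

Calculated osmolality = 2·Na + glucose + urea + ethanol/4.6
= 2·138 + 3.8 + 6.8 + 284/4.6
= 276 + 3.80 + 6.80 + 61.74
= 348.34 mOsm/kg

348.3 mOsm/kg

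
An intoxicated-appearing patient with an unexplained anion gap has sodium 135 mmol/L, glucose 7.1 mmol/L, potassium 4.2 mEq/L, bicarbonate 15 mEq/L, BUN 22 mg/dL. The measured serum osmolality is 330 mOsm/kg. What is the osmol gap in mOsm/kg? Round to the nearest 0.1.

45.0 mOsm/kg

Calculated osmolality = 2·Na + glucose + BUN/2.8
= 2·135 + 7.1 + 22/2.8
= 270 + 7.10 + 7.86
= 284.96 mOsm/kg ≈ 285.0 mOsm/kg
Osmolar gap = measured − calculated = 330 − 285.0 = 45.0 mOsm/kg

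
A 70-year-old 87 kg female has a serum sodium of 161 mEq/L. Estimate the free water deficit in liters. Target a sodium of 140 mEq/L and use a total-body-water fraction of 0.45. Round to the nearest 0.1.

TBW = 0.45 · 87 = 39.15 L
Free water deficit = TBW · (Na/140 − 1)
= 39.15 · (161/140 − 1)
= 39.15 · 0.15
= 5.87 L

5.9 L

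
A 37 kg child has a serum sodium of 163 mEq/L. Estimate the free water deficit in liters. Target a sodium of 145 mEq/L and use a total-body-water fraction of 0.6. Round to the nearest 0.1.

TBW = 0.6 · 37 = 22.2 L
Free water deficit = TBW · (Na/145 − 1)
= 22.2 · (163/145 − 1)
= 22.2 · 0.1241
= 2.76 L

2.8 L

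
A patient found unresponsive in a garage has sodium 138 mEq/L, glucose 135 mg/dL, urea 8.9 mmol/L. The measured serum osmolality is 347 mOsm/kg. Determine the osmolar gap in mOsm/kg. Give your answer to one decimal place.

Calculated osmolality = 2·Na + glucose/18 + urea
= 2·138 + 135/18 + 8.9
= 276 + 7.50 + 8.90
= 292.4 mOsm/kg ≈ 292.4 mOsm/kg
Osmolar gap = measured − calculated = 347 − 292.4 = 54.6 mOsm/kg

54.6 mOsm/kg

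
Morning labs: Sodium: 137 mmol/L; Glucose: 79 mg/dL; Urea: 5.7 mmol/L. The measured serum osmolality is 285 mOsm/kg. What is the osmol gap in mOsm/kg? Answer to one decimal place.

Calculated osmolality = 2·Na + glucose/18 + urea
= 2·137 + 79/18 + 5.7
= 274 + 4.39 + 5.70
= 284.09 mOsm/kg ≈ 284.1 mOsm/kg
Osmolar gap = measured − calculated = 285 − 284.1 = 0.9 mOsm/kg

0.9 mOsm/kg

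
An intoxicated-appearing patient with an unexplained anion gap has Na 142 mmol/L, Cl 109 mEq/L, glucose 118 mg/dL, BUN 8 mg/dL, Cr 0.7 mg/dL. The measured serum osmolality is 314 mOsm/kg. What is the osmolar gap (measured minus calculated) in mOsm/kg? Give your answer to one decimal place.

Calculated osmolality = 2·Na + glucose/18 + BUN/2.8
= 2·142 + 118/18 + 8/2.8
= 284 + 6.56 + 2.86
= 293.42 mOsm/kg ≈ 293.4 mOsm/kg
Osmolar gap = measured − calculated = 314 − 293.4 = 20.6 mOsm/kg

20.6 mOsm/kg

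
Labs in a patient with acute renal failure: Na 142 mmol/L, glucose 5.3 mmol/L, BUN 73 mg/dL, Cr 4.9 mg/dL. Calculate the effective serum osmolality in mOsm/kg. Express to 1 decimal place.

289.3 mOsm/kg

Effective osmolality excludes urea (freely permeant across cell membranes):
2·Na + glucose
= 2·142 + 5.3
= 284 + 5.3
= 289.3 mOsm/kg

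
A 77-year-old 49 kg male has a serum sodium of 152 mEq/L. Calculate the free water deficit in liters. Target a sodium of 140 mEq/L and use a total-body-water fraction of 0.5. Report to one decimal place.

2.1 L

TBW = 0.5 · 49 = 24.5 L
Free water deficit = TBW · (Na/140 − 1)
= 24.5 · (152/140 − 1)
= 24.5 · 0.0857
= 2.1 L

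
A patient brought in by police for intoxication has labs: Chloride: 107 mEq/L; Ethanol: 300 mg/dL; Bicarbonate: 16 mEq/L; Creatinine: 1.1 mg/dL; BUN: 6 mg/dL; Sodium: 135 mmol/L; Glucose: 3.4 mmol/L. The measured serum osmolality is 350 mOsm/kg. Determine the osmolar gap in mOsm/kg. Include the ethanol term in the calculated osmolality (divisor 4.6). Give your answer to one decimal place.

9.2 mOsm/kg

Calculated osmolality = 2·Na + glucose + BUN/2.8 + ethanol/4.6
= 2·135 + 3.4 + 6/2.8 + 300/4.6
= 270 + 3.40 + 2.14 + 65.22
= 340.76 mOsm/kg ≈ 340.8 mOsm/kg
Osmolar gap = measured − calculated = 350 − 340.8 = 9.2 mOsm/kg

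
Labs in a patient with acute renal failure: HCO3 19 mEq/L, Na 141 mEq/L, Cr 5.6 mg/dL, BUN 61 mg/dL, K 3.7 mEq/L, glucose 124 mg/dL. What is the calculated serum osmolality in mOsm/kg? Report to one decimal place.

310.7 mOsm/kg

Calculated osmolality = 2·Na + glucose/18 + BUN/2.8
= 2·141 + 124/18 + 61/2.8
= 282 + 6.89 + 21.79
= 310.68 mOsm/kg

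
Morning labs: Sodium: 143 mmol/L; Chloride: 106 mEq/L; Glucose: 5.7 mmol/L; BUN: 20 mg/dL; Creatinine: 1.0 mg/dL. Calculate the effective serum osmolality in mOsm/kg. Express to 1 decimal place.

291.7 mOsm/kg

Effective osmolality excludes urea (freely permeant across cell membranes):
2·Na + glucose
= 2·143 + 5.7
= 286 + 5.7
= 291.7 mOsm/kg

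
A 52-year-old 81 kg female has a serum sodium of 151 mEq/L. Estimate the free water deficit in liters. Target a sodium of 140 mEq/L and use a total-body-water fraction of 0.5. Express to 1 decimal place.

3.2 L

TBW = 0.5 · 81 = 40.5 L
Free water deficit = TBW · (Na/140 − 1)
= 40.5 · (151/140 − 1)
= 40.5 · 0.0786
= 3.18 L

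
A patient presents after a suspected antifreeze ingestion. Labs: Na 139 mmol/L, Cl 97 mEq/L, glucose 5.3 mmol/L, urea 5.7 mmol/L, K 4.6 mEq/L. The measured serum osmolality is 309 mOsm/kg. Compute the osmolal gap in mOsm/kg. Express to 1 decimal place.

20.0 mOsm/kg

Calculated osmolality = 2·Na + glucose + urea
= 2·139 + 5.3 + 5.7
= 278 + 5.30 + 5.70
= 289 mOsm/kg ≈ 289.0 mOsm/kg
Osmolar gap = measured − calculated = 309 − 289.0 = 20.0 mOsm/kg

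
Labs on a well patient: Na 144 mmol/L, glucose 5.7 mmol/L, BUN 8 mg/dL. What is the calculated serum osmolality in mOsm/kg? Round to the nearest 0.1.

296.6 mOsm/kg

Calculated osmolality = 2·Na + glucose + BUN/2.8
= 2·144 + 5.7 + 8/2.8
= 288 + 5.70 + 2.86
= 296.56 mOsm/kg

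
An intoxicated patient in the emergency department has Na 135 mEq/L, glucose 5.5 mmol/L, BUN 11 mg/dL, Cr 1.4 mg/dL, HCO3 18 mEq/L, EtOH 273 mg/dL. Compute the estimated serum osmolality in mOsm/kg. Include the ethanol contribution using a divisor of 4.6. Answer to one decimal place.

338.8 mOsm/kg

Calculated osmolality = 2·Na + glucose + BUN/2.8 + ethanol/4.6
= 2·135 + 5.5 + 11/2.8 + 273/4.6
= 270 + 5.50 + 3.93 + 59.35
= 338.78 mOsm/kg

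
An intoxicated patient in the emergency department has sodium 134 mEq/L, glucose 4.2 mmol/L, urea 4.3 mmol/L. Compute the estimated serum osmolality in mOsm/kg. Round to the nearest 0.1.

Calculated osmolality = 2·Na + glucose + urea
= 2·134 + 4.2 + 4.3
= 268 + 4.20 + 4.30
= 276.5 mOsm/kg

276.5 mOsm/kg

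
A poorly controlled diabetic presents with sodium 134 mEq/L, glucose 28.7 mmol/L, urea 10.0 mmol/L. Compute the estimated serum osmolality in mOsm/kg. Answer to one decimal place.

306.7 mOsm/kg

Calculated osmolality = 2·Na + glucose + urea
= 2·134 + 28.7 + 10
= 268 + 28.70 + 10
= 306.7 mOsm/kg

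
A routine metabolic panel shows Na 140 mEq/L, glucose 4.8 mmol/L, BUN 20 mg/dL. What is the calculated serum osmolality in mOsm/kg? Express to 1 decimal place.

291.9 mOsm/kg

Calculated osmolality = 2·Na + glucose + BUN/2.8
= 2·140 + 4.8 + 20/2.8
= 280 + 4.80 + 7.14
= 291.94 mOsm/kg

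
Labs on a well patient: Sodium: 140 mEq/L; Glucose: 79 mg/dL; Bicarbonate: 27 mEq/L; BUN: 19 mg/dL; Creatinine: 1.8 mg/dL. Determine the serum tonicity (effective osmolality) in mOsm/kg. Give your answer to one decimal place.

284.4 mOsm/kg

Effective osmolality excludes urea (freely permeant across cell membranes):
2·Na + glucose/18
= 2·140 + 79/18
= 280 + 4.39
= 284.39 mOsm/kg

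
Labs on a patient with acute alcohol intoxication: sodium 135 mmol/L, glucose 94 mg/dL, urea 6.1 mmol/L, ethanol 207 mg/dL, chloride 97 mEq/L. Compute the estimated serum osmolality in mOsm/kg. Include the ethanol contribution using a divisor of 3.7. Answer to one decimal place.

337.3 mOsm/kg

Calculated osmolality = 2·Na + glucose/18 + urea + ethanol/3.7
= 2·135 + 94/18 + 6.1 + 207/3.7
= 270 + 5.22 + 6.10 + 55.95
= 337.27 mOsm/kg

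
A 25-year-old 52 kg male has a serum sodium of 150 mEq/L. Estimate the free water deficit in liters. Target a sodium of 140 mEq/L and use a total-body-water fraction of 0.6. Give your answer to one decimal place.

2.2 L

TBW = 0.6 · 52 = 31.2 L
Free water deficit = TBW · (Na/140 − 1)
= 31.2 · (150/140 − 1)
= 31.2 · 0.0714
= 2.23 L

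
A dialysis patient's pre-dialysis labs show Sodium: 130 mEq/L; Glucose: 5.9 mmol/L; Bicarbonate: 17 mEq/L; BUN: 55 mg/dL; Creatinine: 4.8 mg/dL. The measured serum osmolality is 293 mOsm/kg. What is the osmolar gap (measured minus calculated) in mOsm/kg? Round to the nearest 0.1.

Calculated osmolality = 2·Na + glucose + BUN/2.8
= 2·130 + 5.9 + 55/2.8
= 260 + 5.90 + 19.64
= 285.54 mOsm/kg ≈ 285.5 mOsm/kg
Osmolar gap = measured − calculated = 293 − 285.5 = 7.5 mOsm/kg

7.5 mOsm/kg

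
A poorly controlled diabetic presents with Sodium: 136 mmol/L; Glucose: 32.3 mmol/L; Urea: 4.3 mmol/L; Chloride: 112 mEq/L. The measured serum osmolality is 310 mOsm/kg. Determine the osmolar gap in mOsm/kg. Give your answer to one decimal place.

Calculated osmolality = 2·Na + glucose + urea
= 2·136 + 32.3 + 4.3
= 272 + 32.30 + 4.30
= 308.6 mOsm/kg ≈ 308.6 mOsm/kg
Osmolar gap = measured − calculated = 310 − 308.6 = 1.4 mOsm/kg

1.4 mOsm/kg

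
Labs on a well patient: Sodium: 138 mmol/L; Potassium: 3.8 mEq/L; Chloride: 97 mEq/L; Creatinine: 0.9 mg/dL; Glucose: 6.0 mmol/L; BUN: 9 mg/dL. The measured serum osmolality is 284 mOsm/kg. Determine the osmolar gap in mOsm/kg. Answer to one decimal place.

-1.2 mOsm/kg

Calculated osmolality = 2·Na + glucose + BUN/2.8
= 2·138 + 6 + 9/2.8
= 276 + 6 + 3.21
= 285.21 mOsm/kg ≈ 285.2 mOsm/kg
Osmolar gap = measured − calculated = 284 − 285.2 = -1.2 mOsm/kg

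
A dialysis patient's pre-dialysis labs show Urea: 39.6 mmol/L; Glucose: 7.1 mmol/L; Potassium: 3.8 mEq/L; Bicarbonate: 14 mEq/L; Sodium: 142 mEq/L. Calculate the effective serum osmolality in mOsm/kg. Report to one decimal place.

291.1 mOsm/kg

Effective osmolality excludes urea (freely permeant across cell membranes):
2·Na + glucose
= 2·142 + 7.1
= 284 + 7.1
= 291.1 mOsm/kg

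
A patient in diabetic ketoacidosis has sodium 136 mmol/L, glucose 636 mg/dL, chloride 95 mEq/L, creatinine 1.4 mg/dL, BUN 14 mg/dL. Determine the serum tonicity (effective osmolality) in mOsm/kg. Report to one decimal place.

Effective osmolality excludes urea (freely permeant across cell membranes):
2·Na + glucose/18
= 2·136 + 636/18
= 272 + 35.33
= 307.33 mOsm/kg

307.3 mOsm/kg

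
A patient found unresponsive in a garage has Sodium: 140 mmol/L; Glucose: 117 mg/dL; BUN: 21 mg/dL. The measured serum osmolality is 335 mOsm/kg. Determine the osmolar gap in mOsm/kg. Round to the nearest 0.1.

41.0 mOsm/kg

Calculated osmolality = 2·Na + glucose/18 + BUN/2.8
= 2·140 + 117/18 + 21/2.8
= 280 + 6.50 + 7.50
= 294 mOsm/kg ≈ 294.0 mOsm/kg
Osmolar gap = measured − calculated = 335 − 294.0 = 41.0 mOsm/kg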